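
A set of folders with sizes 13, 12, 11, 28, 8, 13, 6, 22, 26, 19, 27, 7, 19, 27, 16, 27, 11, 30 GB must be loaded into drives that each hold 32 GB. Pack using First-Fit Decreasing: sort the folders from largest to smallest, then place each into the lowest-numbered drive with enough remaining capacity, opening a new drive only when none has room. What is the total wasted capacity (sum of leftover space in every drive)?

Sorted descending: 30, 28, 27, 27, 27, 26, 22, 19, 19, 16, 13, 13, 12, 11, 11, 8, 7, 6.
Put 30 GB in drive 1; 2 GB remain.
Put 28 GB in drive 2; 4 GB remain.
Put 27 GB in drive 3; 5 GB remain.
Put 27 GB in drive 4; 5 GB remain.
Put 27 GB in drive 5; 5 GB remain.
Put 26 GB in drive 6; 6 GB remain.
Put 22 GB in drive 7; 10 GB remain.
Put 19 GB in drive 8; 13 GB remain.
Put 19 GB in drive 9; 13 GB remain.
Put 16 GB in drive 10; 16 GB remain.
Put 13 GB in drive 8; 0 GB remain.
Put 13 GB in drive 9; 0 GB remain.
Put 12 GB in drive 10; 4 GB remain.
Put 11 GB in drive 11; 21 GB remain.
Put 11 GB in drive 11; 10 GB remain.
Put 8 GB in drive 7; 2 GB remain.
Put 7 GB in drive 11; 3 GB remain.
Put 6 GB in drive 6; 0 GB remain.
11 drives × 32 GB = 352 GB; used 322 GB; unused 30 GB.

30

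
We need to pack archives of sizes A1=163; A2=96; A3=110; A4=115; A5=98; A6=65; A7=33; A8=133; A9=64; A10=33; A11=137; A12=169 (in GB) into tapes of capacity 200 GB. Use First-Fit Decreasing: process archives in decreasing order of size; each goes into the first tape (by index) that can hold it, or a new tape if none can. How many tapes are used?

Sorted descending: 169, 163, 137, 133, 115, 110, 98, 96, 65, 64, 33, 33.
Put 169 GB in tape 1; 31 GB remain.
Put 163 GB in tape 2; 37 GB remain.
Put 137 GB in tape 3; 63 GB remain.
Put 133 GB in tape 4; 67 GB remain.
Put 115 GB in tape 5; 85 GB remain.
Put 110 GB in tape 6; 90 GB remain.
Put 98 GB in tape 7; 102 GB remain.
Put 96 GB in tape 7; 6 GB remain.
Put 65 GB in tape 4; 2 GB remain.
Put 64 GB in tape 5; 21 GB remain.
Put 33 GB in tape 2; 4 GB remain.
Put 33 GB in tape 3; 30 GB remain.
Final tapes: [169] [163,33] [137,33] [133,65] [115,64] [110] [98,96].

7 tapes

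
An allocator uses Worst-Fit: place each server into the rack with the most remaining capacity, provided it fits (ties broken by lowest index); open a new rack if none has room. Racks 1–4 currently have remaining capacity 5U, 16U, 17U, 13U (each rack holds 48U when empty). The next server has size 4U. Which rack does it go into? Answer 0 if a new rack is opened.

3

Racks with room: rack 1 (5U), rack 2 (16U), rack 3 (17U), rack 4 (13U).
Most room is rack 3 with 17U free.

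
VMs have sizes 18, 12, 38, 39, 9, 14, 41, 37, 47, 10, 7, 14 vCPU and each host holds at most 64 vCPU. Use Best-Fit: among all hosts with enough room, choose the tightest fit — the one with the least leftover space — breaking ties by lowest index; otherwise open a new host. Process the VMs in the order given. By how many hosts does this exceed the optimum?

Best-Fit: [18,12] [38] [39,9,14] [41,14] [37] [47,10,7] → 6 hosts.
Total size 286 vCPU; any packing needs at least ⌈286/64⌉ = 5 hosts.
An optimal packing achieves that bound: [47,14] [41,18] [39,14,10] [38,12,9] [37,7] → 5 hosts.
Excess: 6 − 5 = 1.

1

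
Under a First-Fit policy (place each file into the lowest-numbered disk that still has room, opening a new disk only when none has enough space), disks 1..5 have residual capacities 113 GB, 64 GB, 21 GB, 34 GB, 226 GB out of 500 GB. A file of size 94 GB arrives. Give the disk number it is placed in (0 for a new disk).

1

Disks with room: disk 1 (113 GB), disk 5 (226 GB).
The first with room is disk 1.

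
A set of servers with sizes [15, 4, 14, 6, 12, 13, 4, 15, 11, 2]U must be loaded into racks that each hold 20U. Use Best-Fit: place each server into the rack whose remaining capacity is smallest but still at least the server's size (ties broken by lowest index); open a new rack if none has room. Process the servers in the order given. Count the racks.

6

15U → rack 1 (remaining 5U)
4U → rack 1 (remaining 1U)
14U → rack 2 (remaining 6U)
6U → rack 2 (remaining 0U)
12U → rack 3 (remaining 8U)
13U → rack 4 (remaining 7U)
4U → rack 4 (remaining 3U)
15U → rack 5 (remaining 5U)
11U → rack 6 (remaining 9U)
2U → rack 4 (remaining 1U)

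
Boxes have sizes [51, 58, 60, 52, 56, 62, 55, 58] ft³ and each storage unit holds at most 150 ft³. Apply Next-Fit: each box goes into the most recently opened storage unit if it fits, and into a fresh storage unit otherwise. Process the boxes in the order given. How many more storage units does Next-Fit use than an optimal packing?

0

Next-Fit: [51,58] [60,52] [56,62] [55,58] → 4 storage units.
Total size 452 ft³; any packing needs at least ⌈452/150⌉ = 4 storage units.
So 4 is already optimal.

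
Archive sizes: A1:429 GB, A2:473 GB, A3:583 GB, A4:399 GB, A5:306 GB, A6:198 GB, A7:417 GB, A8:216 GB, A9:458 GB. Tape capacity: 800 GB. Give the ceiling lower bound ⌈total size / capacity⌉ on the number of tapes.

5

Total size = 429 + 473 + 583 + 399 + 306 + 198 + 417 + 216 + 458 = 3479 GB.
⌈3479 / 800⌉ = 5.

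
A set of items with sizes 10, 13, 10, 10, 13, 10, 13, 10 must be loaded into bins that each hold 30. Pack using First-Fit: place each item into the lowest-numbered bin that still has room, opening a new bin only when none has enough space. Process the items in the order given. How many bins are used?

10 → bin 1 (remaining 20)
13 → bin 1 (remaining 7)
10 → bin 2 (remaining 20)
10 → bin 2 (remaining 10)
13 → bin 3 (remaining 17)
10 → bin 2 (remaining 0)
13 → bin 3 (remaining 4)
10 → bin 4 (remaining 20)
Final bins: [10,13] [10,10,10] [13,13] [10].

4 bins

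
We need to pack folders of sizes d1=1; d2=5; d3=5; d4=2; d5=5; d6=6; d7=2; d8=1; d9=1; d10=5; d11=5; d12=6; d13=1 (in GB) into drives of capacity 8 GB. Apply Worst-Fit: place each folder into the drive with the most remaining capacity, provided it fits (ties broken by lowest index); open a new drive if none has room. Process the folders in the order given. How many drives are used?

7

d1 (1 GB) → drive 1 (remaining 7 GB)
d2 (5 GB) → drive 1 (remaining 2 GB)
d3 (5 GB) → drive 2 (remaining 3 GB)
d4 (2 GB) → drive 2 (remaining 1 GB)
d5 (5 GB) → drive 3 (remaining 3 GB)
d6 (6 GB) → drive 4 (remaining 2 GB)
d7 (2 GB) → drive 3 (remaining 1 GB)
d8 (1 GB) → drive 1 (remaining 1 GB)
d9 (1 GB) → drive 4 (remaining 1 GB)
d10 (5 GB) → drive 5 (remaining 3 GB)
d11 (5 GB) → drive 6 (remaining 3 GB)
d12 (6 GB) → drive 7 (remaining 2 GB)
d13 (1 GB) → drive 5 (remaining 2 GB)
Final drives: [1,5,1] [5,2] [5,2] [6,1] [5,1] [5] [6].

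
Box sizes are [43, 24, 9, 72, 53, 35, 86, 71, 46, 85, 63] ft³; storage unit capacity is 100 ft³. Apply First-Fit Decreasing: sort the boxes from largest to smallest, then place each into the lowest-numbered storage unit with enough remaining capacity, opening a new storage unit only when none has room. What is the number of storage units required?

7 storage units

Sorted descending: 86, 85, 72, 71, 63, 53, 46, 43, 35, 24, 9.
86 ft³ → storage unit 1 (remaining 14 ft³)
85 ft³ → storage unit 2 (remaining 15 ft³)
72 ft³ → storage unit 3 (remaining 28 ft³)
71 ft³ → storage unit 4 (remaining 29 ft³)
63 ft³ → storage unit 5 (remaining 37 ft³)
53 ft³ → storage unit 6 (remaining 47 ft³)
46 ft³ → storage unit 6 (remaining 1 ft³)
43 ft³ → storage unit 7 (remaining 57 ft³)
35 ft³ → storage unit 5 (remaining 2 ft³)
24 ft³ → storage unit 3 (remaining 4 ft³)
9 ft³ → storage unit 1 (remaining 5 ft³)
Final storage units: [86,9] [85] [72,24] [71] [63,35] [53,46] [43].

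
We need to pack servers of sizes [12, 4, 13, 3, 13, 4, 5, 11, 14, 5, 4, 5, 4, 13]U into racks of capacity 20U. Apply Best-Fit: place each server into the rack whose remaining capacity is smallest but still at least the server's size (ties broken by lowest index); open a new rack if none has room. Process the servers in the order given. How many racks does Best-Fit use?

rack 1: place 12U, 8U left
rack 1: place 4U, 4U left
rack 2: place 13U, 7U left
rack 1: place 3U, 1U left
rack 3: place 13U, 7U left
rack 2: place 4U, 3U left
rack 3: place 5U, 2U left
rack 4: place 11U, 9U left
rack 5: place 14U, 6U left
rack 5: place 5U, 1U left
rack 4: place 4U, 5U left
rack 4: place 5U, 0U left
rack 6: place 4U, 16U left
rack 6: place 13U, 3U left

6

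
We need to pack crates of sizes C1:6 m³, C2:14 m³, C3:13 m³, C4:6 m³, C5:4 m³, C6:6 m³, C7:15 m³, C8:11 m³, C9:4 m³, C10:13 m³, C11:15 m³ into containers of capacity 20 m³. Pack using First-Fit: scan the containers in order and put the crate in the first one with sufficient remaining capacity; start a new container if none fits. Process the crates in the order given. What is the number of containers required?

C1 (6 m³) → container 1 (remaining 14 m³)
C2 (14 m³) → container 1 (remaining 0 m³)
C3 (13 m³) → container 2 (remaining 7 m³)
C4 (6 m³) → container 2 (remaining 1 m³)
C5 (4 m³) → container 3 (remaining 16 m³)
C6 (6 m³) → container 3 (remaining 10 m³)
C7 (15 m³) → container 4 (remaining 5 m³)
C8 (11 m³) → container 5 (remaining 9 m³)
C9 (4 m³) → container 3 (remaining 6 m³)
C10 (13 m³) → container 6 (remaining 7 m³)
C11 (15 m³) → container 7 (remaining 5 m³)

7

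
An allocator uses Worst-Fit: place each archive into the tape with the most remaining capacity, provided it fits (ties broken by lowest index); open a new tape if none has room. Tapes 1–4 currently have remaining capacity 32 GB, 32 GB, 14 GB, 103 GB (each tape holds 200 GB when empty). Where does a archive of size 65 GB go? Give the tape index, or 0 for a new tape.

4

Tapes with room: tape 4 (103 GB).
Most room is tape 4 with 103 GB free.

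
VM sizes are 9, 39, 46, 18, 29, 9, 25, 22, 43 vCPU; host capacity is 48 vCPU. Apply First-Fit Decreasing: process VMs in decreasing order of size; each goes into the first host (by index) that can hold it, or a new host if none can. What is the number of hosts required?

6

Sorted descending: 46, 43, 39, 29, 25, 22, 18, 9, 9.
host 1: place 46 vCPU, 2 vCPU left
host 2: place 43 vCPU, 5 vCPU left
host 3: place 39 vCPU, 9 vCPU left
host 4: place 29 vCPU, 19 vCPU left
host 5: place 25 vCPU, 23 vCPU left
host 5: place 22 vCPU, 1 vCPU left
host 4: place 18 vCPU, 1 vCPU left
host 3: place 9 vCPU, 0 vCPU left
host 6: place 9 vCPU, 39 vCPU left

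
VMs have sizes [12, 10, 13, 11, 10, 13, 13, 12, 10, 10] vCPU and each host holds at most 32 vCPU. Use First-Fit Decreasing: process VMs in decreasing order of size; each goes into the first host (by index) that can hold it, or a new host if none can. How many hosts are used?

Sorted descending: 13, 13, 13, 12, 12, 11, 10, 10, 10, 10.
Put 13 vCPU in host 1; 19 vCPU remain.
Put 13 vCPU in host 1; 6 vCPU remain.
Put 13 vCPU in host 2; 19 vCPU remain.
Put 12 vCPU in host 2; 7 vCPU remain.
Put 12 vCPU in host 3; 20 vCPU remain.
Put 11 vCPU in host 3; 9 vCPU remain.
Put 10 vCPU in host 4; 22 vCPU remain.
Put 10 vCPU in host 4; 12 vCPU remain.
Put 10 vCPU in host 4; 2 vCPU remain.
Put 10 vCPU in host 5; 22 vCPU remain.
Final hosts: [13,13] [13,12] [12,11] [10,10,10] [10].

5 hosts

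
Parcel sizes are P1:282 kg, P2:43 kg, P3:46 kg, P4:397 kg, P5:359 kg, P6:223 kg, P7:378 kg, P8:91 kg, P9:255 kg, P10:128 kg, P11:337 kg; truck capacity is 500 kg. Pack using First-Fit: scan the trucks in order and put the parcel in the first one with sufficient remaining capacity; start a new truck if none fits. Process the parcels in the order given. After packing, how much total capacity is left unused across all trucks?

461

truck 1: place P1 (282 kg), 218 kg left
truck 1: place P2 (43 kg), 175 kg left
truck 1: place P3 (46 kg), 129 kg left
truck 2: place P4 (397 kg), 103 kg left
truck 3: place P5 (359 kg), 141 kg left
truck 4: place P6 (223 kg), 277 kg left
truck 5: place P7 (378 kg), 122 kg left
truck 1: place P8 (91 kg), 38 kg left
truck 4: place P9 (255 kg), 22 kg left
truck 3: place P10 (128 kg), 13 kg left
truck 6: place P11 (337 kg), 163 kg left
6 trucks × 500 kg = 3000 kg; used 2539 kg; unused 461 kg.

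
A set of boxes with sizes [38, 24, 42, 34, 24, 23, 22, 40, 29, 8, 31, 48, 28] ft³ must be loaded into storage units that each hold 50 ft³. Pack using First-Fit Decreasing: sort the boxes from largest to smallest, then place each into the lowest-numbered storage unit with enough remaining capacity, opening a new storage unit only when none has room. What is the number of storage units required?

Sorted descending: 48, 42, 40, 38, 34, 31, 29, 28, 24, 24, 23, 22, 8.
48 ft³ → storage unit 1 (remaining 2 ft³)
42 ft³ → storage unit 2 (remaining 8 ft³)
40 ft³ → storage unit 3 (remaining 10 ft³)
38 ft³ → storage unit 4 (remaining 12 ft³)
34 ft³ → storage unit 5 (remaining 16 ft³)
31 ft³ → storage unit 6 (remaining 19 ft³)
29 ft³ → storage unit 7 (remaining 21 ft³)
28 ft³ → storage unit 8 (remaining 22 ft³)
24 ft³ → storage unit 9 (remaining 26 ft³)
24 ft³ → storage unit 9 (remaining 2 ft³)
23 ft³ → storage unit 10 (remaining 27 ft³)
22 ft³ → storage unit 8 (remaining 0 ft³)
8 ft³ → storage unit 2 (remaining 0 ft³)
Final storage units: [48] [42,8] [40] [38] [34] [31] [29] [28,22] [24,24] [23].

10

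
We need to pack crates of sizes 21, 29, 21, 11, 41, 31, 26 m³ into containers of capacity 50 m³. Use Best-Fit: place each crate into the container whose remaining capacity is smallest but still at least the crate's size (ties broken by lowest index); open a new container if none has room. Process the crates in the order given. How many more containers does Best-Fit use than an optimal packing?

1

Best-Fit: [21,29] [21,11] [41] [31] [26] → 5 containers.
Total size 180 m³; any packing needs at least ⌈180/50⌉ = 4 containers.
An optimal packing achieves that bound: [41] [31,11] [29,21] [26,21] → 4 containers.
Excess: 5 − 4 = 1.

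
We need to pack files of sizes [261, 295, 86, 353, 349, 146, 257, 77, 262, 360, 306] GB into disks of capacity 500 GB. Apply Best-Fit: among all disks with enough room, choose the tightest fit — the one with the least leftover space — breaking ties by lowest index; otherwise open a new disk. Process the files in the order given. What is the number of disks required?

Put 261 GB in disk 1; 239 GB remain.
Put 295 GB in disk 2; 205 GB remain.
Put 86 GB in disk 2; 119 GB remain.
Put 353 GB in disk 3; 147 GB remain.
Put 349 GB in disk 4; 151 GB remain.
Put 146 GB in disk 3; 1 GB remain.
Put 257 GB in disk 5; 243 GB remain.
Put 77 GB in disk 2; 42 GB remain.
Put 262 GB in disk 6; 238 GB remain.
Put 360 GB in disk 7; 140 GB remain.
Put 306 GB in disk 8; 194 GB remain.
Final disks: [261] [295,86,77] [353,146] [349] [257] [262] [360] [306].

8 disks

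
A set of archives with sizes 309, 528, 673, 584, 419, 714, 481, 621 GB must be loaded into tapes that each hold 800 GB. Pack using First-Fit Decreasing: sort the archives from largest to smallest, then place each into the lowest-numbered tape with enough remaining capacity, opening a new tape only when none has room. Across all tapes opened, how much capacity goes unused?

Sorted descending: 714, 673, 621, 584, 528, 481, 419, 309.
tape 1: place 714 GB, 86 GB left
tape 2: place 673 GB, 127 GB left
tape 3: place 621 GB, 179 GB left
tape 4: place 584 GB, 216 GB left
tape 5: place 528 GB, 272 GB left
tape 6: place 481 GB, 319 GB left
tape 7: place 419 GB, 381 GB left
tape 6: place 309 GB, 10 GB left
7 tapes × 800 GB = 5600 GB; used 4329 GB; unused 1271 GB.

1271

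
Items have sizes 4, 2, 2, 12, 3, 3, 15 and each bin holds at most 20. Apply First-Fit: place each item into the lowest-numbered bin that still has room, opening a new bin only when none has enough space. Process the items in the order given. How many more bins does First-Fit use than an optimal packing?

0

First-Fit: [4,2,2,12] [3,3] [15] → 3 bins.
Total size 41; any packing needs at least ⌈41/20⌉ = 3 bins.
So 3 is already optimal.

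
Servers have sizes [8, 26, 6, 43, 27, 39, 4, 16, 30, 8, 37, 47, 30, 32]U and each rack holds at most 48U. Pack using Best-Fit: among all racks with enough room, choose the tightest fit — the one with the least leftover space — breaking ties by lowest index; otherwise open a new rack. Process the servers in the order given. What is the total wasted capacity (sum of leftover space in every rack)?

Put 8U in rack 1; 40U remain.
Put 26U in rack 1; 14U remain.
Put 6U in rack 1; 8U remain.
Put 43U in rack 2; 5U remain.
Put 27U in rack 3; 21U remain.
Put 39U in rack 4; 9U remain.
Put 4U in rack 2; 1U remain.
Put 16U in rack 3; 5U remain.
Put 30U in rack 5; 18U remain.
Put 8U in rack 1; 0U remain.
Put 37U in rack 6; 11U remain.
Put 47U in rack 7; 1U remain.
Put 30U in rack 8; 18U remain.
Put 32U in rack 9; 16U remain.
9 racks × 48U = 432U; used 353U; unused 79U.

79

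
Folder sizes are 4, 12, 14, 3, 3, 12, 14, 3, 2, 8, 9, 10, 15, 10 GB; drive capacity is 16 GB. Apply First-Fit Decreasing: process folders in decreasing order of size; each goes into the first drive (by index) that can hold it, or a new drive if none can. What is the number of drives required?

9 drives

Sorted descending: 15, 14, 14, 12, 12, 10, 10, 9, 8, 4, 3, 3, 3, 2.
Put 15 GB in drive 1; 1 GB remain.
Put 14 GB in drive 2; 2 GB remain.
Put 14 GB in drive 3; 2 GB remain.
Put 12 GB in drive 4; 4 GB remain.
Put 12 GB in drive 5; 4 GB remain.
Put 10 GB in drive 6; 6 GB remain.
Put 10 GB in drive 7; 6 GB remain.
Put 9 GB in drive 8; 7 GB remain.
Put 8 GB in drive 9; 8 GB remain.
Put 4 GB in drive 4; 0 GB remain.
Put 3 GB in drive 5; 1 GB remain.
Put 3 GB in drive 6; 3 GB remain.
Put 3 GB in drive 6; 0 GB remain.
Put 2 GB in drive 2; 0 GB remain.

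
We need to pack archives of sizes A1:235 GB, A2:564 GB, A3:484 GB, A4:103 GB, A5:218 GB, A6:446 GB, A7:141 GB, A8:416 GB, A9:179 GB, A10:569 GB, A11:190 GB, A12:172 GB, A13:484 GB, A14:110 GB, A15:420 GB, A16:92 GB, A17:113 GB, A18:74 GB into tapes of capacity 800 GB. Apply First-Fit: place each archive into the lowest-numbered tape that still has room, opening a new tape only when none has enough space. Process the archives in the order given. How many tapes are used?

Put A1 (235 GB) in tape 1; 565 GB remain.
Put A2 (564 GB) in tape 1; 1 GB remain.
Put A3 (484 GB) in tape 2; 316 GB remain.
Put A4 (103 GB) in tape 2; 213 GB remain.
Put A5 (218 GB) in tape 3; 582 GB remain.
Put A6 (446 GB) in tape 3; 136 GB remain.
Put A7 (141 GB) in tape 2; 72 GB remain.
Put A8 (416 GB) in tape 4; 384 GB remain.
Put A9 (179 GB) in tape 4; 205 GB remain.
Put A10 (569 GB) in tape 5; 231 GB remain.
Put A11 (190 GB) in tape 4; 15 GB remain.
Put A12 (172 GB) in tape 5; 59 GB remain.
Put A13 (484 GB) in tape 6; 316 GB remain.
Put A14 (110 GB) in tape 3; 26 GB remain.
Put A15 (420 GB) in tape 7; 380 GB remain.
Put A16 (92 GB) in tape 6; 224 GB remain.
Put A17 (113 GB) in tape 6; 111 GB remain.
Put A18 (74 GB) in tape 6; 37 GB remain.
Final tapes: [235,564] [484,103,141] [218,446,110] [416,179,190] [569,172] [484,92,113,74] [420].

7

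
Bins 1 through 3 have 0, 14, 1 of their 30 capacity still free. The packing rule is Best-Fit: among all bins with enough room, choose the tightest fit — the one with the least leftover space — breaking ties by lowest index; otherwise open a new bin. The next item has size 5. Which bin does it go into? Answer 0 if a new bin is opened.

2

Bins with room: bin 2 (14).
Tightest fit is bin 2 with 14 free.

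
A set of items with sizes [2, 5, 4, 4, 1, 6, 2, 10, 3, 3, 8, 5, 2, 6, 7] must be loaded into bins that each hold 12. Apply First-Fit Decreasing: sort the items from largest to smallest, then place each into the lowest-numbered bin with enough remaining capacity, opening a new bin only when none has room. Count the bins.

6

Sorted descending: 10, 8, 7, 6, 6, 5, 5, 4, 4, 3, 3, 2, 2, 2, 1.
bin 1: place 10, 2 left
bin 2: place 8, 4 left
bin 3: place 7, 5 left
bin 4: place 6, 6 left
bin 4: place 6, 0 left
bin 3: place 5, 0 left
bin 5: place 5, 7 left
bin 2: place 4, 0 left
bin 5: place 4, 3 left
bin 5: place 3, 0 left
bin 6: place 3, 9 left
bin 1: place 2, 0 left
bin 6: place 2, 7 left
bin 6: place 2, 5 left
bin 6: place 1, 4 left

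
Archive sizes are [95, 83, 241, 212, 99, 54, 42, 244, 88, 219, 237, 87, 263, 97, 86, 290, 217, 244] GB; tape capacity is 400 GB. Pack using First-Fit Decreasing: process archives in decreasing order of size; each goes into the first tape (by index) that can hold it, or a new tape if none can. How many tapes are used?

9

Sorted descending: 290, 263, 244, 244, 241, 237, 219, 217, 212, 99, 97, 95, 88, 87, 86, 83, 54, 42.
290 GB → tape 1 (remaining 110 GB)
263 GB → tape 2 (remaining 137 GB)
244 GB → tape 3 (remaining 156 GB)
244 GB → tape 4 (remaining 156 GB)
241 GB → tape 5 (remaining 159 GB)
237 GB → tape 6 (remaining 163 GB)
219 GB → tape 7 (remaining 181 GB)
217 GB → tape 8 (remaining 183 GB)
212 GB → tape 9 (remaining 188 GB)
99 GB → tape 1 (remaining 11 GB)
97 GB → tape 2 (remaining 40 GB)
95 GB → tape 3 (remaining 61 GB)
88 GB → tape 4 (remaining 68 GB)
87 GB → tape 5 (remaining 72 GB)
86 GB → tape 6 (remaining 77 GB)
83 GB → tape 7 (remaining 98 GB)
54 GB → tape 3 (remaining 7 GB)
42 GB → tape 4 (remaining 26 GB)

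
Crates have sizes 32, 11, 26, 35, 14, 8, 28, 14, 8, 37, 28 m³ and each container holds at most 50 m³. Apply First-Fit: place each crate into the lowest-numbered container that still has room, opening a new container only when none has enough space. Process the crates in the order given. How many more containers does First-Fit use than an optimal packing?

0

First-Fit: [32,11] [26,14,8] [35,14] [28,8] [37] [28] → 6 containers.
6 crates exceed 25 m³ (half the capacity), and no two of those can share a container, so at least 6 containers are needed.
So 6 is already optimal.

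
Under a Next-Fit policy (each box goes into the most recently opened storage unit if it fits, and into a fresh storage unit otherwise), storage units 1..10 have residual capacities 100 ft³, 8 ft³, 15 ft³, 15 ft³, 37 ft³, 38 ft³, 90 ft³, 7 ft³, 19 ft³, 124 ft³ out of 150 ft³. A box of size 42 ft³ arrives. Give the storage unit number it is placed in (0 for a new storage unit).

Next-Fit only looks at storage unit 10, which has 124 ft³ free.
42 ft³ fits there.

10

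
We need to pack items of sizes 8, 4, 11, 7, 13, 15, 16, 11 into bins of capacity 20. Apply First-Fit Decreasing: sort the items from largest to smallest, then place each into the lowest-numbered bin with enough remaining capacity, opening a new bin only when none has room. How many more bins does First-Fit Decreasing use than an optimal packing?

0

First-Fit Decreasing: [16,4] [15] [13,7] [11,8] [11] → 5 bins.
Total size 85; any packing needs at least ⌈85/20⌉ = 5 bins.
So 5 is already optimal.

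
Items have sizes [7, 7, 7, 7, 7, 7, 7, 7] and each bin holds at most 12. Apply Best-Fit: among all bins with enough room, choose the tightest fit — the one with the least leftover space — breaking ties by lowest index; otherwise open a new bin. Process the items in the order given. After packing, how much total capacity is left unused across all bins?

7 → bin 1 (remaining 5)
7 → bin 2 (remaining 5)
7 → bin 3 (remaining 5)
7 → bin 4 (remaining 5)
7 → bin 5 (remaining 5)
7 → bin 6 (remaining 5)
7 → bin 7 (remaining 5)
7 → bin 8 (remaining 5)
8 bins × 12 = 96; used 56; unused 40.

40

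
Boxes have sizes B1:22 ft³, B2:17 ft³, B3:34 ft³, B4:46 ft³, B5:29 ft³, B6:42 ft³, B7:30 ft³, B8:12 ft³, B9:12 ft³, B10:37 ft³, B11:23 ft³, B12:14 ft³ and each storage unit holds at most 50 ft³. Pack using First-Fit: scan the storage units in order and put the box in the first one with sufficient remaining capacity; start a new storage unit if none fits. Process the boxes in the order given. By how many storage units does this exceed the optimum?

First-Fit: [22,17] [34,12] [46] [29,12] [42] [30,14] [37] [23] → 8 storage units.
Total size 318 ft³; any packing needs at least ⌈318/50⌉ = 7 storage units.
An optimal packing achieves that bound: [46] [42] [37,12] [34,14] [30,17] [29,12] [23,22] → 7 storage units.
Excess: 8 − 7 = 1.

1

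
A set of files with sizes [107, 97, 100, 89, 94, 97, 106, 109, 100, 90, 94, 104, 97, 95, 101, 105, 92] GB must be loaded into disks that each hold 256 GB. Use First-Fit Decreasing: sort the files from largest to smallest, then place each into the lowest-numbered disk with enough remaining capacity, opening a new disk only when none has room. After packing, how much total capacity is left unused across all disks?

Sorted descending: 109, 107, 106, 105, 104, 101, 100, 100, 97, 97, 97, 95, 94, 94, 92, 90, 89.
disk 1: place 109 GB, 147 GB left
disk 1: place 107 GB, 40 GB left
disk 2: place 106 GB, 150 GB left
disk 2: place 105 GB, 45 GB left
disk 3: place 104 GB, 152 GB left
disk 3: place 101 GB, 51 GB left
disk 4: place 100 GB, 156 GB left
disk 4: place 100 GB, 56 GB left
disk 5: place 97 GB, 159 GB left
disk 5: place 97 GB, 62 GB left
disk 6: place 97 GB, 159 GB left
disk 6: place 95 GB, 64 GB left
disk 7: place 94 GB, 162 GB left
disk 7: place 94 GB, 68 GB left
disk 8: place 92 GB, 164 GB left
disk 8: place 90 GB, 74 GB left
disk 9: place 89 GB, 167 GB left
9 disks × 256 GB = 2304 GB; used 1677 GB; unused 627 GB.

627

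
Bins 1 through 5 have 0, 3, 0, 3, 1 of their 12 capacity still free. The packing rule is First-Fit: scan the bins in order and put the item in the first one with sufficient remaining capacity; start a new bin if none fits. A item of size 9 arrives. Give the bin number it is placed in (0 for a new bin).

No bin has ≥ 9 free, so a new bin is opened.

0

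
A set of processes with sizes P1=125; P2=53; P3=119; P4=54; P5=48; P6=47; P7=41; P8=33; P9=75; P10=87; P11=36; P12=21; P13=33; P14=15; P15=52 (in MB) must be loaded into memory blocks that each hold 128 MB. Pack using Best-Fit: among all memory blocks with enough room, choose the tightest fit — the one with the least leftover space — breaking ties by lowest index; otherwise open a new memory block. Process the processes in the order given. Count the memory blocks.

7

memory block 1: place P1 (125 MB), 3 MB left
memory block 2: place P2 (53 MB), 75 MB left
memory block 3: place P3 (119 MB), 9 MB left
memory block 2: place P4 (54 MB), 21 MB left
memory block 4: place P5 (48 MB), 80 MB left
memory block 4: place P6 (47 MB), 33 MB left
memory block 5: place P7 (41 MB), 87 MB left
memory block 4: place P8 (33 MB), 0 MB left
memory block 5: place P9 (75 MB), 12 MB left
memory block 6: place P10 (87 MB), 41 MB left
memory block 6: place P11 (36 MB), 5 MB left
memory block 2: place P12 (21 MB), 0 MB left
memory block 7: place P13 (33 MB), 95 MB left
memory block 7: place P14 (15 MB), 80 MB left
memory block 7: place P15 (52 MB), 28 MB left
Final memory blocks: [125] [53,54,21] [119] [48,47,33] [41,75] [87,36] [33,15,52].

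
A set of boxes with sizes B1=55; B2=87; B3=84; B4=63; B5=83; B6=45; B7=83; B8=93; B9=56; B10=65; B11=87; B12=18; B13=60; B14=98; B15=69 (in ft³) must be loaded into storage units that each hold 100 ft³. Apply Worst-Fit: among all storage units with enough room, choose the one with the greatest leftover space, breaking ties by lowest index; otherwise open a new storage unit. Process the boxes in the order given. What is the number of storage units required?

storage unit 1: place B1 (55 ft³), 45 ft³ left
storage unit 2: place B2 (87 ft³), 13 ft³ left
storage unit 3: place B3 (84 ft³), 16 ft³ left
storage unit 4: place B4 (63 ft³), 37 ft³ left
storage unit 5: place B5 (83 ft³), 17 ft³ left
storage unit 1: place B6 (45 ft³), 0 ft³ left
storage unit 6: place B7 (83 ft³), 17 ft³ left
storage unit 7: place B8 (93 ft³), 7 ft³ left
storage unit 8: place B9 (56 ft³), 44 ft³ left
storage unit 9: place B10 (65 ft³), 35 ft³ left
storage unit 10: place B11 (87 ft³), 13 ft³ left
storage unit 8: place B12 (18 ft³), 26 ft³ left
storage unit 11: place B13 (60 ft³), 40 ft³ left
storage unit 12: place B14 (98 ft³), 2 ft³ left
storage unit 13: place B15 (69 ft³), 31 ft³ left

13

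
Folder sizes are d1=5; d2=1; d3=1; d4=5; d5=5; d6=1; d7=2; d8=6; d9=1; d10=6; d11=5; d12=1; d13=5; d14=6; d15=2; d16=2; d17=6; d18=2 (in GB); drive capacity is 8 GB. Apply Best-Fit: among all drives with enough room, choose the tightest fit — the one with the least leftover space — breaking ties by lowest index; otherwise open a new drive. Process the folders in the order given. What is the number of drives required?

Put d1 (5 GB) in drive 1; 3 GB remain.
Put d2 (1 GB) in drive 1; 2 GB remain.
Put d3 (1 GB) in drive 1; 1 GB remain.
Put d4 (5 GB) in drive 2; 3 GB remain.
Put d5 (5 GB) in drive 3; 3 GB remain.
Put d6 (1 GB) in drive 1; 0 GB remain.
Put d7 (2 GB) in drive 2; 1 GB remain.
Put d8 (6 GB) in drive 4; 2 GB remain.
Put d9 (1 GB) in drive 2; 0 GB remain.
Put d10 (6 GB) in drive 5; 2 GB remain.
Put d11 (5 GB) in drive 6; 3 GB remain.
Put d12 (1 GB) in drive 4; 1 GB remain.
Put d13 (5 GB) in drive 7; 3 GB remain.
Put d14 (6 GB) in drive 8; 2 GB remain.
Put d15 (2 GB) in drive 5; 0 GB remain.
Put d16 (2 GB) in drive 8; 0 GB remain.
Put d17 (6 GB) in drive 9; 2 GB remain.
Put d18 (2 GB) in drive 9; 0 GB remain.
Final drives: [5,1,1,1] [5,2,1] [5] [6,1] [6,2] [5] [5] [6,2] [6,2].

9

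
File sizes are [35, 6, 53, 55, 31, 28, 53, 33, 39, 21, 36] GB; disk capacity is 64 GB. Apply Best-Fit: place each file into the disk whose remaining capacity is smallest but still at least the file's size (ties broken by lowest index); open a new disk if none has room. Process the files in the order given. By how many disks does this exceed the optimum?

1

Best-Fit: [35,6,21] [53] [55] [31,28] [53] [33] [39] [36] → 8 disks.
Total size 390 GB; any packing needs at least ⌈390/64⌉ = 7 disks.
An optimal packing achieves that bound: [55,6] [53] [53] [39,21] [36,28] [35] [33,31] → 7 disks.
Excess: 8 − 7 = 1.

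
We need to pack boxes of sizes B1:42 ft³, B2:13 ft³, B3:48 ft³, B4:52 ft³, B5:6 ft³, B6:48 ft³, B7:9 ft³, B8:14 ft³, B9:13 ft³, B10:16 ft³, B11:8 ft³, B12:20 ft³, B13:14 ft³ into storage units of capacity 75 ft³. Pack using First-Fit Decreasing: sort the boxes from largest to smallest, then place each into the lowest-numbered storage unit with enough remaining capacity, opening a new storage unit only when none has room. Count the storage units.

Sorted descending: 52, 48, 48, 42, 20, 16, 14, 14, 13, 13, 9, 8, 6.
52 ft³ → storage unit 1 (remaining 23 ft³)
48 ft³ → storage unit 2 (remaining 27 ft³)
48 ft³ → storage unit 3 (remaining 27 ft³)
42 ft³ → storage unit 4 (remaining 33 ft³)
20 ft³ → storage unit 1 (remaining 3 ft³)
16 ft³ → storage unit 2 (remaining 11 ft³)
14 ft³ → storage unit 3 (remaining 13 ft³)
14 ft³ → storage unit 4 (remaining 19 ft³)
13 ft³ → storage unit 3 (remaining 0 ft³)
13 ft³ → storage unit 4 (remaining 6 ft³)
9 ft³ → storage unit 2 (remaining 2 ft³)
8 ft³ → storage unit 5 (remaining 67 ft³)
6 ft³ → storage unit 4 (remaining 0 ft³)
Final storage units: [52,20] [48,16,9] [48,14,13] [42,14,13,6] [8].

5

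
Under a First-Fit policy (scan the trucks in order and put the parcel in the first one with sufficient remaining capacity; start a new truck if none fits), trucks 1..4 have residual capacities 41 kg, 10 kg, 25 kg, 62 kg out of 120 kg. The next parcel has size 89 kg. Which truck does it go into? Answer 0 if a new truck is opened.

0

No truck has ≥ 89 kg free, so a new truck is opened.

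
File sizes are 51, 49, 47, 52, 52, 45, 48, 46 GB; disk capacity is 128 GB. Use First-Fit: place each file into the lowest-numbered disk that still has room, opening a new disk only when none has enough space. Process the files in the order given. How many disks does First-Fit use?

Put 51 GB in disk 1; 77 GB remain.
Put 49 GB in disk 1; 28 GB remain.
Put 47 GB in disk 2; 81 GB remain.
Put 52 GB in disk 2; 29 GB remain.
Put 52 GB in disk 3; 76 GB remain.
Put 45 GB in disk 3; 31 GB remain.
Put 48 GB in disk 4; 80 GB remain.
Put 46 GB in disk 4; 34 GB remain.

4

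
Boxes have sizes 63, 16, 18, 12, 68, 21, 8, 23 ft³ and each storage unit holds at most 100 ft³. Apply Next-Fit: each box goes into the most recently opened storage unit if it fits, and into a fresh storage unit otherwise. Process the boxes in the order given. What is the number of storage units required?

3 storage units

Put 63 ft³ in storage unit 1; 37 ft³ remain.
Put 16 ft³ in storage unit 1; 21 ft³ remain.
Put 18 ft³ in storage unit 1; 3 ft³ remain.
Put 12 ft³ in storage unit 2; 88 ft³ remain.
Put 68 ft³ in storage unit 2; 20 ft³ remain.
Put 21 ft³ in storage unit 3; 79 ft³ remain.
Put 8 ft³ in storage unit 3; 71 ft³ remain.
Put 23 ft³ in storage unit 3; 48 ft³ remain.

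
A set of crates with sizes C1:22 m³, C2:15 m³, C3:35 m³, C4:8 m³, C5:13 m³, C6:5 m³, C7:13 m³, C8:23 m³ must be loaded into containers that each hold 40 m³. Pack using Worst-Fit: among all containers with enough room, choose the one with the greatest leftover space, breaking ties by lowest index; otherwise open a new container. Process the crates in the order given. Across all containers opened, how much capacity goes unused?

26

C1 (22 m³) → container 1 (remaining 18 m³)
C2 (15 m³) → container 1 (remaining 3 m³)
C3 (35 m³) → container 2 (remaining 5 m³)
C4 (8 m³) → container 3 (remaining 32 m³)
C5 (13 m³) → container 3 (remaining 19 m³)
C6 (5 m³) → container 3 (remaining 14 m³)
C7 (13 m³) → container 3 (remaining 1 m³)
C8 (23 m³) → container 4 (remaining 17 m³)
4 containers × 40 m³ = 160 m³; used 134 m³; unused 26 m³.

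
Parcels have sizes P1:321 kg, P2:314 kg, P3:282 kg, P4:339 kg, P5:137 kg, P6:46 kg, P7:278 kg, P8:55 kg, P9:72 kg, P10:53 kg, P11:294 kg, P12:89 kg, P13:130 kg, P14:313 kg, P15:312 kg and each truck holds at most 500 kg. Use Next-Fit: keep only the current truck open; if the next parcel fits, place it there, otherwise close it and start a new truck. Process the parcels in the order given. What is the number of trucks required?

8

Put P1 (321 kg) in truck 1; 179 kg remain.
Put P2 (314 kg) in truck 2; 186 kg remain.
Put P3 (282 kg) in truck 3; 218 kg remain.
Put P4 (339 kg) in truck 4; 161 kg remain.
Put P5 (137 kg) in truck 4; 24 kg remain.
Put P6 (46 kg) in truck 5; 454 kg remain.
Put P7 (278 kg) in truck 5; 176 kg remain.
Put P8 (55 kg) in truck 5; 121 kg remain.
Put P9 (72 kg) in truck 5; 49 kg remain.
Put P10 (53 kg) in truck 6; 447 kg remain.
Put P11 (294 kg) in truck 6; 153 kg remain.
Put P12 (89 kg) in truck 6; 64 kg remain.
Put P13 (130 kg) in truck 7; 370 kg remain.
Put P14 (313 kg) in truck 7; 57 kg remain.
Put P15 (312 kg) in truck 8; 188 kg remain.
Final trucks: [321] [314] [282] [339,137] [46,278,55,72] [53,294,89] [130,313] [312].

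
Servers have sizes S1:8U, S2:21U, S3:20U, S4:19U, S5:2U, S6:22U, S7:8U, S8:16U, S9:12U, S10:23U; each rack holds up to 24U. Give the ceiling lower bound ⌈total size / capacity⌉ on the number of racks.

7

Total size = 8 + 21 + 20 + 19 + 2 + 22 + 8 + 16 + 12 + 23 = 151U.
⌈151 / 24⌉ = 7.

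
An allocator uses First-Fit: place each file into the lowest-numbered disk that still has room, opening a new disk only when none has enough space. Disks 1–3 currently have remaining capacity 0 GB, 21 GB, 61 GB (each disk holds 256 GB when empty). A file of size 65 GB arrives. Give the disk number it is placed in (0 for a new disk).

No disk has ≥ 65 GB free, so a new disk is opened.

0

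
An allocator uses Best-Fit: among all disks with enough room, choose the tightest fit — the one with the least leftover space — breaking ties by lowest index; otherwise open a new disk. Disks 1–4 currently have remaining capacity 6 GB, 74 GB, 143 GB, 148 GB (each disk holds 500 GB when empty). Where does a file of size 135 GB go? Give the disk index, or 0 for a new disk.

Disks with room: disk 3 (143 GB), disk 4 (148 GB).
Tightest fit is disk 3 with 143 GB free.

3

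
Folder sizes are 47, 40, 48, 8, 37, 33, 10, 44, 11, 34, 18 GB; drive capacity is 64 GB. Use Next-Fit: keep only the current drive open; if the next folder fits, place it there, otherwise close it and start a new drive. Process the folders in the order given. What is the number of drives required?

47 GB → drive 1 (remaining 17 GB)
40 GB → drive 2 (remaining 24 GB)
48 GB → drive 3 (remaining 16 GB)
8 GB → drive 3 (remaining 8 GB)
37 GB → drive 4 (remaining 27 GB)
33 GB → drive 5 (remaining 31 GB)
10 GB → drive 5 (remaining 21 GB)
44 GB → drive 6 (remaining 20 GB)
11 GB → drive 6 (remaining 9 GB)
34 GB → drive 7 (remaining 30 GB)
18 GB → drive 7 (remaining 12 GB)
Final drives: [47] [40] [48,8] [37] [33,10] [44,11] [34,18].

7 drives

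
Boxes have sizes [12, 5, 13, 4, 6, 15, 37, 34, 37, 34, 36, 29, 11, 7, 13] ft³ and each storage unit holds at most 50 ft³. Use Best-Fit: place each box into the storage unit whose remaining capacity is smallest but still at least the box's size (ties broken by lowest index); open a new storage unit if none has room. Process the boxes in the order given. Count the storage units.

storage unit 1: place 12 ft³, 38 ft³ left
storage unit 1: place 5 ft³, 33 ft³ left
storage unit 1: place 13 ft³, 20 ft³ left
storage unit 1: place 4 ft³, 16 ft³ left
storage unit 1: place 6 ft³, 10 ft³ left
storage unit 2: place 15 ft³, 35 ft³ left
storage unit 3: place 37 ft³, 13 ft³ left
storage unit 2: place 34 ft³, 1 ft³ left
storage unit 4: place 37 ft³, 13 ft³ left
storage unit 5: place 34 ft³, 16 ft³ left
storage unit 6: place 36 ft³, 14 ft³ left
storage unit 7: place 29 ft³, 21 ft³ left
storage unit 3: place 11 ft³, 2 ft³ left
storage unit 1: place 7 ft³, 3 ft³ left
storage unit 4: place 13 ft³, 0 ft³ left

7 storage units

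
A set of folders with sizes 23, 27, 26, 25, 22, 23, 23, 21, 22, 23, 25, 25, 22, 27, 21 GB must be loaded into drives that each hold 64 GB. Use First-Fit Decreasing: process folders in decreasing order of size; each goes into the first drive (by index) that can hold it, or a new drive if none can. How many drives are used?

7

Sorted descending: 27, 27, 26, 25, 25, 25, 23, 23, 23, 23, 22, 22, 22, 21, 21.
drive 1: place 27 GB, 37 GB left
drive 1: place 27 GB, 10 GB left
drive 2: place 26 GB, 38 GB left
drive 2: place 25 GB, 13 GB left
drive 3: place 25 GB, 39 GB left
drive 3: place 25 GB, 14 GB left
drive 4: place 23 GB, 41 GB left
drive 4: place 23 GB, 18 GB left
drive 5: place 23 GB, 41 GB left
drive 5: place 23 GB, 18 GB left
drive 6: place 22 GB, 42 GB left
drive 6: place 22 GB, 20 GB left
drive 7: place 22 GB, 42 GB left
drive 7: place 21 GB, 21 GB left
drive 7: place 21 GB, 0 GB left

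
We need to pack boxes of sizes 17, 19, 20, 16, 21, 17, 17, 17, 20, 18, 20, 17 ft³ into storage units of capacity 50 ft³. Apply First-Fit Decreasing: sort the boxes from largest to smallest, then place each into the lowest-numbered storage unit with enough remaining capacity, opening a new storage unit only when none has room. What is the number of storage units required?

6 storage units

Sorted descending: 21, 20, 20, 20, 19, 18, 17, 17, 17, 17, 17, 16.
storage unit 1: place 21 ft³, 29 ft³ left
storage unit 1: place 20 ft³, 9 ft³ left
storage unit 2: place 20 ft³, 30 ft³ left
storage unit 2: place 20 ft³, 10 ft³ left
storage unit 3: place 19 ft³, 31 ft³ left
storage unit 3: place 18 ft³, 13 ft³ left
storage unit 4: place 17 ft³, 33 ft³ left
storage unit 4: place 17 ft³, 16 ft³ left
storage unit 5: place 17 ft³, 33 ft³ left
storage unit 5: place 17 ft³, 16 ft³ left
storage unit 6: place 17 ft³, 33 ft³ left
storage unit 4: place 16 ft³, 0 ft³ left
Final storage units: [21,20] [20,20] [19,18] [17,17,16] [17,17] [17].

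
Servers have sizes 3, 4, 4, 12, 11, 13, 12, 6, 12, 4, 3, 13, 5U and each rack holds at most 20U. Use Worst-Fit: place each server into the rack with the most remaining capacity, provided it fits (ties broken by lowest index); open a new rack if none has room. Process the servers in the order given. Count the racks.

3U → rack 1 (remaining 17U)
4U → rack 1 (remaining 13U)
4U → rack 1 (remaining 9U)
12U → rack 2 (remaining 8U)
11U → rack 3 (remaining 9U)
13U → rack 4 (remaining 7U)
12U → rack 5 (remaining 8U)
6U → rack 1 (remaining 3U)
12U → rack 6 (remaining 8U)
4U → rack 3 (remaining 5U)
3U → rack 2 (remaining 5U)
13U → rack 7 (remaining 7U)
5U → rack 5 (remaining 3U)
Final racks: [3,4,4,6] [12,3] [11,4] [13] [12,5] [12] [13].

7 racks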